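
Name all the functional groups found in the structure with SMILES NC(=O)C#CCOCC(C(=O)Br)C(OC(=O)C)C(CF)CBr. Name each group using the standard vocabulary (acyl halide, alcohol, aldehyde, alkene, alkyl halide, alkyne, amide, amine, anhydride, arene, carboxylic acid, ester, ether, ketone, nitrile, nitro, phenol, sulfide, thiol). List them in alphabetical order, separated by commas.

Reading the structure from left to right:
  H2NCO: –C(=O)NH2: carbonyl C bonded to C and to N → amide (the N is not a separate amine).
  C≡C: C≡C triple bond → alkyne.
  CH2OCH2: C–O–C with sp³ carbons on both sides and no adjacent C=O → ether.
  CH(COBr): pendant –C(=O)X: carbonyl C bonded to C and halogen → acyl halide.
  CH(OCOCH3): pendant –OC(=O)CH3: an acyloxy group → ester.
  CH(CH2F): pendant –CH2X: halogen on sp³ carbon → alkyl halide.
  CH2Br: halogen on an sp³ carbon → alkyl halide.

acyl halide, alkyl halide, alkyne, amide, ester, ether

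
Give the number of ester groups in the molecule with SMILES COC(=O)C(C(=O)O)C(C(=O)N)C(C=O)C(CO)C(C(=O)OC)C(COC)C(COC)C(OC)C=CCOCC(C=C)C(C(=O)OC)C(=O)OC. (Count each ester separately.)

4

Taking each segment in turn:
  CH3OOC: CH3O–C(=O)–: carbonyl C bonded to C and to –OCH3 → ester (not ketone + ether).
  CH(COOH): pendant –COOH: carbonyl C bonded to C and –OH → carboxylic acid.
  CH(CONH2): pendant –CONH2: carbonyl C bonded to C and N → amide.
  CH(CHO): pendant –CHO: carbonyl C bonded to C and H → aldehyde.
  CH(CH2OH): pendant –CH2OH on an sp³ backbone C → alcohol.
  CH(COOCH3): pendant –COOCH3: carbonyl C bonded to C and –OCH3 → ester.
  CH(CH2OCH3): pendant –CH2OCH3: C–O–C linkage → ether.
  CH(CH2OCH3): pendant –CH2OCH3: C–O–C linkage → ether.
  CH(OCH3): pendant –OCH3: C–O–C with sp³ C, no adjacent C=O → ether.
  CH=CH: C=C double bond → alkene.
  CH2OCH2: C–O–C with sp³ carbons on both sides and no adjacent C=O → ether.
  CH(CH=CH2): pendant –CH=CH2: C=C double bond → alkene.
  CH(COOCH3): pendant –COOCH3: carbonyl C bonded to C and –OCH3 → ester.
  COOCH3: –C(=O)OCH3: carbonyl C bonded to C and to –OCH3 → ester (not ketone + ether).
Ester appears at: CH3OOC, CH(COOCH3), CH(COOCH3), COOCH3 → 4.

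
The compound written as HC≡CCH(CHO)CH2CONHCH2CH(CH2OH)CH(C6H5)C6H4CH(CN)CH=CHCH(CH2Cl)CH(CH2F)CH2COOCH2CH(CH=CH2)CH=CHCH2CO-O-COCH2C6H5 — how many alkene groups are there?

Reading the structure from left to right:
  HC≡C: C≡C triple bond → alkyne.
  CH(CHO): pendant –CHO: carbonyl C bonded to C and H → aldehyde.
  CH2CONHCH2: –C(=O)–N– linkage → amide (the N is not an amine).
  CH(CH2OH): pendant –CH2OH on an sp³ backbone C → alcohol.
  CH(C6H5): pendant –C6H5: benzene ring → arene.
  C6H4: para-disubstituted benzene ring → arene.
  CH(CN): pendant –C≡N: nitrile.
  CH=CH: C=C double bond → alkene.
  CH(CH2Cl): pendant –CH2X: halogen on sp³ carbon → alkyl halide.
  CH(CH2F): pendant –CH2X: halogen on sp³ carbon → alkyl halide.
  CH2COOCH2: –C(=O)–O–C with C on the carbonyl side → ester.
  CH(CH=CH2): pendant –CH=CH2: C=C double bond → alkene.
  CH=CH: C=C double bond → alkene.
  CH2CO-O-COCH2: two acyl groups sharing one oxygen, –C(=O)–O–C(=O)– → anhydride.
  C6H5: –C6H5 phenyl ring → arene.
Alkene appears at: CH=CH, CH(CH=CH2), CH=CH → 3.

3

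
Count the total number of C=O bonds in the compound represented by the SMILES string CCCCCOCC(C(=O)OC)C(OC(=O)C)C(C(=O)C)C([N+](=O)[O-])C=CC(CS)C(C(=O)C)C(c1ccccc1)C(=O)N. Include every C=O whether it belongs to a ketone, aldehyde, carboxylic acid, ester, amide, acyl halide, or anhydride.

CH(COOCH3): ester, 1 C=O (running total 1).
CH(OCOCH3): ester, 1 C=O (running total 2).
CH(COCH3): ketone, 1 C=O (running total 3).
CH(COCH3): ketone, 1 C=O (running total 4).
CONH2: amide, 1 C=O (running total 5).

5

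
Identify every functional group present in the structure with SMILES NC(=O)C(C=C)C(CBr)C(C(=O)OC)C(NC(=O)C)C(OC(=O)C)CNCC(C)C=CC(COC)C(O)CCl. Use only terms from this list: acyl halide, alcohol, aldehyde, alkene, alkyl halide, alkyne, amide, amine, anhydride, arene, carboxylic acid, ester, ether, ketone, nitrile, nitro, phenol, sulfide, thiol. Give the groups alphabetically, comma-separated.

Working along the chain:
  H2NCO: –C(=O)NH2: carbonyl C bonded to C and to N → amide (the N is not a separate amine).
  CH(CH=CH2): pendant –CH=CH2: C=C double bond → alkene.
  CH(CH2Br): pendant –CH2X: halogen on sp³ carbon → alkyl halide.
  CH(COOCH3): pendant –COOCH3: carbonyl C bonded to C and –OCH3 → ester.
  CH(NHCOCH3): pendant –NHC(=O)CH3: N bonded to a carbonyl → amide (not amine).
  CH(OCOCH3): pendant –OC(=O)CH3: an acyloxy group → ester.
  CH2NHCH2: C–N–C with sp³ carbons and no adjacent C=O → amine (secondary).
  CH=CH: C=C double bond → alkene.
  CH(CH2OCH3): pendant –CH2OCH3: C–O–C linkage → ether.
  CH(OH): –OH on an sp³ carbon → alcohol (secondary).
  CH2Cl: halogen on an sp³ carbon → alkyl halide.

alcohol, alkene, alkyl halide, amide, amine, ester, ether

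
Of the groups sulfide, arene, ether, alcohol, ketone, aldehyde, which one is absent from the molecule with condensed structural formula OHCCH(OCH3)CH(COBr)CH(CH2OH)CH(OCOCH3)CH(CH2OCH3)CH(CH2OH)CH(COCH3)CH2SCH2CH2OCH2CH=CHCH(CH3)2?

ketone: present (CH(COCH3) — pendant –COCH3: carbonyl C bonded to two carbons → ketone).
aldehyde: present (OHC — terminal –CHO: carbonyl C bonded to H and C → aldehyde).
ether: present (CH(OCH3) — pendant –OCH3: C–O–C with sp³ C, no adjacent C=O → ether).
alcohol: present (CH(CH2OH) — pendant –CH2OH on an sp³ backbone C → alcohol).
sulfide: present (CH2SCH2 — C–S–C linkage → sulfide (thioether)).
arene: no segment matches this pattern.

arene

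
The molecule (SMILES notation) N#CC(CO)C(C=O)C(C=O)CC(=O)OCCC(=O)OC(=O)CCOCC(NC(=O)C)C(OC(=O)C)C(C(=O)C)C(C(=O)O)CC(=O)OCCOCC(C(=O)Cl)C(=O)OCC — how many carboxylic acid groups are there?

Taking each segment in turn:
  N≡C: N≡C–: carbon triple-bonded to nitrogen → nitrile.
  CH(CH2OH): pendant –CH2OH on an sp³ backbone C → alcohol.
  CH(CHO): pendant –CHO: carbonyl C bonded to C and H → aldehyde.
  CH(CHO): pendant –CHO: carbonyl C bonded to C and H → aldehyde.
  CH2COOCH2: –C(=O)–O–C with C on the carbonyl side → ester.
  CH2CO-O-COCH2: two acyl groups sharing one oxygen, –C(=O)–O–C(=O)– → anhydride.
  CH2OCH2: C–O–C with sp³ carbons on both sides and no adjacent C=O → ether.
  CH(NHCOCH3): pendant –NHC(=O)CH3: N bonded to a carbonyl → amide (not amine).
  CH(OCOCH3): pendant –OC(=O)CH3: an acyloxy group → ester.
  CH(COCH3): pendant –COCH3: carbonyl C bonded to two carbons → ketone.
  CH(COOH): pendant –COOH: carbonyl C bonded to C and –OH → carboxylic acid.
  CH2COOCH2: –C(=O)–O–C with C on the carbonyl side → ester.
  CH2OCH2: C–O–C with sp³ carbons on both sides and no adjacent C=O → ether.
  CH(COCl): pendant –C(=O)X: carbonyl C bonded to C and halogen → acyl halide.
  COOCH2CH3: –C(=O)OCH2CH3: carbonyl C bonded to C and to –OEt → ester.
Carboxylic acid appears at: CH(COOH) → 1.

1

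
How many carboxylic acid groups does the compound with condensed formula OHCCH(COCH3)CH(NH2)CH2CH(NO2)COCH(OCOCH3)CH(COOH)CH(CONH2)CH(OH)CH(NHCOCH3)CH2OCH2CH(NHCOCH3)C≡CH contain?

1

terminal –CHO: carbonyl C bonded to H and C → aldehyde.
pendant –COCH3: carbonyl C bonded to two carbons → ketone.
–NH2 on an sp³ carbon with no adjacent C=O → amine.
–NO2 on an sp³ carbon → nitro (the N=O is not a carbonyl).
–C(=O)– with carbon on both sides → ketone.
pendant –OC(=O)CH3: an acyloxy group → ester.
pendant –COOH: carbonyl C bonded to C and –OH → carboxylic acid.
pendant –CONH2: carbonyl C bonded to C and N → amide.
–OH on an sp³ carbon → alcohol (secondary).
pendant –NHC(=O)CH3: N bonded to a carbonyl → amide (not amine).
C–O–C with sp³ carbons on both sides and no adjacent C=O → ether.
pendant –NHC(=O)CH3: N bonded to a carbonyl → amide (not amine).
C≡C triple bond → alkyne.
Carboxylic acid appears at: CH(COOH) → 1.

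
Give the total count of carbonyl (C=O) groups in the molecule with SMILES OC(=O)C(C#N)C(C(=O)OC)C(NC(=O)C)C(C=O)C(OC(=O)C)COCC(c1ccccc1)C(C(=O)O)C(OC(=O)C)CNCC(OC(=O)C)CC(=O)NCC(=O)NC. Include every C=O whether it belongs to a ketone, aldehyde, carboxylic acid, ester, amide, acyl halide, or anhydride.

HOOC: carboxylic acid, 1 C=O (running total 1).
CH(COOCH3): ester, 1 C=O (running total 2).
CH(NHCOCH3): amide, 1 C=O (running total 3).
CH(CHO): aldehyde, 1 C=O (running total 4).
CH(OCOCH3): ester, 1 C=O (running total 5).
CH(COOH): carboxylic acid, 1 C=O (running total 6).
CH(OCOCH3): ester, 1 C=O (running total 7).
CH(OCOCH3): ester, 1 C=O (running total 8).
CH2CONHCH2: amide, 1 C=O (running total 9).
CONHCH3: amide, 1 C=O (running total 10).

10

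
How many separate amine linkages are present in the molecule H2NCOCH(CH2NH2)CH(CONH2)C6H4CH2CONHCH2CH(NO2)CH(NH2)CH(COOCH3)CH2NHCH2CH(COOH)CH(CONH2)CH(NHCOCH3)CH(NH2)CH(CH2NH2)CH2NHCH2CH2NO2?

–C(=O)NH2: carbonyl C bonded to C and to N → amide (the N is not a separate amine).
pendant –CH2NH2: N on sp³ C, no adjacent C=O → amine.
pendant –CONH2: carbonyl C bonded to C and N → amide.
para-disubstituted benzene ring → arene.
–C(=O)–N– linkage → amide (the N is not an amine).
–NO2 on an sp³ carbon → nitro (the N=O is not a carbonyl).
–NH2 on an sp³ carbon with no adjacent C=O → amine.
pendant –COOCH3: carbonyl C bonded to C and –OCH3 → ester.
C–N–C with sp³ carbons and no adjacent C=O → amine (secondary).
pendant –COOH: carbonyl C bonded to C and –OH → carboxylic acid.
pendant –CONH2: carbonyl C bonded to C and N → amide.
pendant –NHC(=O)CH3: N bonded to a carbonyl → amide (not amine).
–NH2 on an sp³ carbon with no adjacent C=O → amine.
pendant –CH2NH2: N on sp³ C, no adjacent C=O → amine.
C–N–C with sp³ carbons and no adjacent C=O → amine (secondary).
–NO2 on carbon → nitro group.
Amine appears at: CH(CH2NH2), CH(NH2), CH2NHCH2, CH(NH2), CH(CH2NH2), CH2NHCH2 → 6.

6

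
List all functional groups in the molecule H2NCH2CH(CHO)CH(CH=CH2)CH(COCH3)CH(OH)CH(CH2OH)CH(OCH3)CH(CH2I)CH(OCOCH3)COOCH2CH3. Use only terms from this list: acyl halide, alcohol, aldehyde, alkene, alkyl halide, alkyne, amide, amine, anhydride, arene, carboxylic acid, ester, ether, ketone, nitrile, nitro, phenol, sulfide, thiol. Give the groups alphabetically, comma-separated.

Working along the chain:
  H2NCH2: –NH2 on an sp³ carbon with no adjacent C=O → amine.
  CH(CHO): pendant –CHO: carbonyl C bonded to C and H → aldehyde.
  CH(CH=CH2): pendant –CH=CH2: C=C double bond → alkene.
  CH(COCH3): pendant –COCH3: carbonyl C bonded to two carbons → ketone.
  CH(OH): –OH on an sp³ carbon → alcohol (secondary).
  CH(CH2OH): pendant –CH2OH on an sp³ backbone C → alcohol.
  CH(OCH3): pendant –OCH3: C–O–C with sp³ C, no adjacent C=O → ether.
  CH(CH2I): pendant –CH2X: halogen on sp³ carbon → alkyl halide.
  CH(OCOCH3): pendant –OC(=O)CH3: an acyloxy group → ester.
  COOCH2CH3: –C(=O)OCH2CH3: carbonyl C bonded to C and to –OEt → ester.

alcohol, aldehyde, alkene, alkyl halide, amine, ester, ether, ketone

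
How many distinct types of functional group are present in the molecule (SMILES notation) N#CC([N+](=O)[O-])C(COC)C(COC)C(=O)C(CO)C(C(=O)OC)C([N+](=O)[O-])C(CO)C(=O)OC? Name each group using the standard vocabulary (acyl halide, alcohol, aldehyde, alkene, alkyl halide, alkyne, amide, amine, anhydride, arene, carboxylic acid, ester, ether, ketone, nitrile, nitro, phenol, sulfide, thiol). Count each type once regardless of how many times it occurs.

N≡C–: carbon triple-bonded to nitrogen → nitrile.
–NO2 on an sp³ carbon → nitro (the N=O is not a carbonyl).
pendant –CH2OCH3: C–O–C linkage → ether.
pendant –CH2OCH3: C–O–C linkage → ether.
–C(=O)– with carbon on both sides → ketone.
pendant –CH2OH on an sp³ backbone C → alcohol.
pendant –COOCH3: carbonyl C bonded to C and –OCH3 → ester.
–NO2 on an sp³ carbon → nitro (the N=O is not a carbonyl).
pendant –CH2OH on an sp³ backbone C → alcohol.
–C(=O)OCH3: carbonyl C bonded to C and to –OCH3 → ester (not ketone + ether).
Distinct types present: alcohol, ester, ether, ketone, nitrile, nitro.

6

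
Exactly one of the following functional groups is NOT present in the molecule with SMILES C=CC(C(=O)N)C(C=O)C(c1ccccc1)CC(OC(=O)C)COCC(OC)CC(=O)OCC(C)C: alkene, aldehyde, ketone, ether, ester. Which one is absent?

ketone

ester: present (CH(OCOCH3) — pendant –OC(=O)CH3: an acyloxy group → ester).
ether: present (CH2OCH2 — C–O–C with sp³ carbons on both sides and no adjacent C=O → ether).
aldehyde: present (CH(CHO) — pendant –CHO: carbonyl C bonded to C and H → aldehyde).
alkene: present (CH2=CH — C=C double bond → alkene).
ketone: absent. In each of CH(OCOCH3) and CH2COOCH2, the C=O is bonded to an –O–C group, which defines an ester, not a ketone. In CH(CONH2), the C=O is bonded to nitrogen, which defines an amide, not a ketone. In CH(CHO), the carbonyl carbon carries an H, so it is an aldehyde, not a ketone.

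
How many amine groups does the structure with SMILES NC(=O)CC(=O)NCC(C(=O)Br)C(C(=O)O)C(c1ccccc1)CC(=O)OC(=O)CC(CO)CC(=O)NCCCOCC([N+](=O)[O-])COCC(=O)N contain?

0

Reading the structure from left to right:
  H2NCO: –C(=O)NH2: carbonyl C bonded to C and to N → amide (the N is not a separate amine).
  CH2CONHCH2: –C(=O)–N– linkage → amide (the N is not an amine).
  CH(COBr): pendant –C(=O)X: carbonyl C bonded to C and halogen → acyl halide.
  CH(COOH): pendant –COOH: carbonyl C bonded to C and –OH → carboxylic acid.
  CH(C6H5): pendant –C6H5: benzene ring → arene.
  CH2CO-O-COCH2: two acyl groups sharing one oxygen, –C(=O)–O–C(=O)– → anhydride.
  CH(CH2OH): pendant –CH2OH on an sp³ backbone C → alcohol.
  CH2CONHCH2: –C(=O)–N– linkage → amide (the N is not an amine).
  CH2OCH2: C–O–C with sp³ carbons on both sides and no adjacent C=O → ether.
  CH(NO2): –NO2 on an sp³ carbon → nitro (the N=O is not a carbonyl).
  CH2OCH2: C–O–C with sp³ carbons on both sides and no adjacent C=O → ether.
  CONH2: –C(=O)NH2: carbonyl C bonded to C and to N → amide (the N is not a separate amine).
No segment is a amine: H2NCO is amide, not amine; CH2CONHCH2 is amide, not amine; CH2CONHCH2 is amide, not amine. → 0.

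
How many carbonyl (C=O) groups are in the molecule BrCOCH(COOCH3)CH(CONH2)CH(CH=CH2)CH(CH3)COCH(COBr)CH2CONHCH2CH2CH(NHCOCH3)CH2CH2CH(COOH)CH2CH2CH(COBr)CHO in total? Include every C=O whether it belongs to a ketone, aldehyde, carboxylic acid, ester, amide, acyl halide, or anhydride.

BrCO: acyl halide, 1 C=O (running total 1).
CH(COOCH3): ester, 1 C=O (running total 2).
CH(CONH2): amide, 1 C=O (running total 3).
CO: ketone, 1 C=O (running total 4).
CH(COBr): acyl halide, 1 C=O (running total 5).
CH2CONHCH2: amide, 1 C=O (running total 6).
CH(NHCOCH3): amide, 1 C=O (running total 7).
CH(COOH): carboxylic acid, 1 C=O (running total 8).
CH(COBr): acyl halide, 1 C=O (running total 9).
CHO: aldehyde, 1 C=O (running total 10).

10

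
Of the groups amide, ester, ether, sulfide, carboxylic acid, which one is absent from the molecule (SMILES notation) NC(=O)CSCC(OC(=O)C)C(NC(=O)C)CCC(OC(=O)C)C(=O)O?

ether

carboxylic acid: present (COOH — –COOH: carbonyl C bonded to –OH and C → carboxylic acid (the –OH is not a separate alcohol)).
ester: present (CH(OCOCH3) — pendant –OC(=O)CH3: an acyloxy group → ester).
sulfide: present (CH2SCH2 — C–S–C linkage → sulfide (thioether)).
amide: present (H2NCO — –C(=O)NH2: carbonyl C bonded to C and to N → amide (the N is not a separate amine)).
ether: absent. In CH(OCOCH3), the C–O–C oxygen is adjacent to a C=O, so it belongs to an ester, not an ether.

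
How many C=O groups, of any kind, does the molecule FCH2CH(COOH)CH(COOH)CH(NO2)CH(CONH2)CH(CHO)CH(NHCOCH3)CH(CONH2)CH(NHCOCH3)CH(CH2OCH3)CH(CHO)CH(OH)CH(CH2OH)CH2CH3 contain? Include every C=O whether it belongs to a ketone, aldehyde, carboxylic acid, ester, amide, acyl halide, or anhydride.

CH(COOH): carboxylic acid, 1 C=O (running total 1).
CH(COOH): carboxylic acid, 1 C=O (running total 2).
CH(CONH2): amide, 1 C=O (running total 3).
CH(CHO): aldehyde, 1 C=O (running total 4).
CH(NHCOCH3): amide, 1 C=O (running total 5).
CH(CONH2): amide, 1 C=O (running total 6).
CH(NHCOCH3): amide, 1 C=O (running total 7).
CH(CHO): aldehyde, 1 C=O (running total 8).

8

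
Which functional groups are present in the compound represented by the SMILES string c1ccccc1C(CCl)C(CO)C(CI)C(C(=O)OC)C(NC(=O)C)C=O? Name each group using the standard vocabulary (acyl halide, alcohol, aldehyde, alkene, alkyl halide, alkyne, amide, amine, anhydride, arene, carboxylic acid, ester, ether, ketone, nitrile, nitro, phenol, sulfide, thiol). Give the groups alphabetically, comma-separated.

alcohol, aldehyde, alkyl halide, amide, arene, ester

C6H5– phenyl ring → arene.
pendant –CH2X: halogen on sp³ carbon → alkyl halide.
pendant –CH2OH on an sp³ backbone C → alcohol.
pendant –CH2X: halogen on sp³ carbon → alkyl halide.
pendant –COOCH3: carbonyl C bonded to C and –OCH3 → ester.
pendant –NHC(=O)CH3: N bonded to a carbonyl → amide (not amine).
terminal –CHO: carbonyl C bonded to H and C → aldehyde.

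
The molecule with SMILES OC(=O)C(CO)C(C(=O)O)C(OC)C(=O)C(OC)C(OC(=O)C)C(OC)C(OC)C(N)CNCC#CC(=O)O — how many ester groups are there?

1

Working along the chain:
  HOOC: –COOH: carbonyl C bonded to –OH and C → carboxylic acid (the –OH is not a separate alcohol).
  CH(CH2OH): pendant –CH2OH on an sp³ backbone C → alcohol.
  CH(COOH): pendant –COOH: carbonyl C bonded to C and –OH → carboxylic acid.
  CH(OCH3): pendant –OCH3: C–O–C with sp³ C, no adjacent C=O → ether.
  CO: –C(=O)– with carbon on both sides → ketone.
  CH(OCH3): pendant –OCH3: C–O–C with sp³ C, no adjacent C=O → ether.
  CH(OCOCH3): pendant –OC(=O)CH3: an acyloxy group → ester.
  CH(OCH3): pendant –OCH3: C–O–C with sp³ C, no adjacent C=O → ether.
  CH(OCH3): pendant –OCH3: C–O–C with sp³ C, no adjacent C=O → ether.
  CH(NH2): –NH2 on an sp³ carbon with no adjacent C=O → amine.
  CH2NHCH2: C–N–C with sp³ carbons and no adjacent C=O → amine (secondary).
  C≡C: C≡C triple bond → alkyne.
  COOH: –COOH: carbonyl C bonded to –OH and C → carboxylic acid (the –OH is not a separate alcohol).
Ester appears at: CH(OCOCH3) → 1.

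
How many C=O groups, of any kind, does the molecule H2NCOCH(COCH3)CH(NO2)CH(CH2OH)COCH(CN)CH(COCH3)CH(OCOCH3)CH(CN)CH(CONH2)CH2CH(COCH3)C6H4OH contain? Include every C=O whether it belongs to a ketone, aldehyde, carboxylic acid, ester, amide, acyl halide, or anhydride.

7

H2NCO: amide, 1 C=O (running total 1).
CH(COCH3): ketone, 1 C=O (running total 2).
CO: ketone, 1 C=O (running total 3).
CH(COCH3): ketone, 1 C=O (running total 4).
CH(OCOCH3): ester, 1 C=O (running total 5).
CH(CONH2): amide, 1 C=O (running total 6).
CH(COCH3): ketone, 1 C=O (running total 7).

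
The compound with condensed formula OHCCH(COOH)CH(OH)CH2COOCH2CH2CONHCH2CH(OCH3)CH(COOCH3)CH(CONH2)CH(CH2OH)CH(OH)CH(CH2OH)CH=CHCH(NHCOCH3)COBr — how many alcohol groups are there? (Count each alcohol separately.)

Working along the chain:
  OHC: terminal –CHO: carbonyl C bonded to H and C → aldehyde.
  CH(COOH): pendant –COOH: carbonyl C bonded to C and –OH → carboxylic acid.
  CH(OH): –OH on an sp³ carbon → alcohol (secondary).
  CH2COOCH2: –C(=O)–O–C with C on the carbonyl side → ester.
  CH2CONHCH2: –C(=O)–N– linkage → amide (the N is not an amine).
  CH(OCH3): pendant –OCH3: C–O–C with sp³ C, no adjacent C=O → ether.
  CH(COOCH3): pendant –COOCH3: carbonyl C bonded to C and –OCH3 → ester.
  CH(CONH2): pendant –CONH2: carbonyl C bonded to C and N → amide.
  CH(CH2OH): pendant –CH2OH on an sp³ backbone C → alcohol.
  CH(OH): –OH on an sp³ carbon → alcohol (secondary).
  CH(CH2OH): pendant –CH2OH on an sp³ backbone C → alcohol.
  CH=CH: C=C double bond → alkene.
  CH(NHCOCH3): pendant –NHC(=O)CH3: N bonded to a carbonyl → amide (not amine).
  COBr: –C(=O)Br: carbonyl C bonded to C and to a halogen → acyl halide (not alkyl halide).
Alcohol appears at: CH(OH), CH(CH2OH), CH(OH), CH(CH2OH) → 4.

4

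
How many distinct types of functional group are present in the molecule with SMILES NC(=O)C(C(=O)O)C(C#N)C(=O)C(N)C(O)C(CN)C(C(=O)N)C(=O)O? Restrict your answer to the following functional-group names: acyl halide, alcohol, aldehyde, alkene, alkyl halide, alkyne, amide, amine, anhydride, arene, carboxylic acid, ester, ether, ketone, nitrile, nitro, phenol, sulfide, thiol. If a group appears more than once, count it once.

6

Working along the chain:
  H2NCO: –C(=O)NH2: carbonyl C bonded to C and to N → amide (the N is not a separate amine).
  CH(COOH): pendant –COOH: carbonyl C bonded to C and –OH → carboxylic acid.
  CH(CN): pendant –C≡N: nitrile.
  CO: –C(=O)– with carbon on both sides → ketone.
  CH(NH2): –NH2 on an sp³ carbon with no adjacent C=O → amine.
  CH(OH): –OH on an sp³ carbon → alcohol (secondary).
  CH(CH2NH2): pendant –CH2NH2: N on sp³ C, no adjacent C=O → amine.
  CH(CONH2): pendant –CONH2: carbonyl C bonded to C and N → amide.
  COOH: –COOH: carbonyl C bonded to –OH and C → carboxylic acid (the –OH is not a separate alcohol).
Distinct types present: alcohol, amide, amine, carboxylic acid, ketone, nitrile.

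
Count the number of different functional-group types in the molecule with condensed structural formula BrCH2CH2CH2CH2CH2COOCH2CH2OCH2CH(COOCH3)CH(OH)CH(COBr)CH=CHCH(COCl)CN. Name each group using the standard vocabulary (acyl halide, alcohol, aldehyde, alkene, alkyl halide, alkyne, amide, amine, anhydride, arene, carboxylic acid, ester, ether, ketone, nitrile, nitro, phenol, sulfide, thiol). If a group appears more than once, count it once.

Taking each segment in turn:
  BrCH2: halogen on an sp³ carbon → alkyl halide.
  CH2COOCH2: –C(=O)–O–C with C on the carbonyl side → ester.
  CH2OCH2: C–O–C with sp³ carbons on both sides and no adjacent C=O → ether.
  CH(COOCH3): pendant –COOCH3: carbonyl C bonded to C and –OCH3 → ester.
  CH(OH): –OH on an sp³ carbon → alcohol (secondary).
  CH(COBr): pendant –C(=O)X: carbonyl C bonded to C and halogen → acyl halide.
  CH=CH: C=C double bond → alkene.
  CH(COCl): pendant –C(=O)X: carbonyl C bonded to C and halogen → acyl halide.
  CN: –C≡N: carbon triple-bonded to nitrogen → nitrile.
Distinct types present: acyl halide, alcohol, alkene, alkyl halide, ester, ether, nitrile.

7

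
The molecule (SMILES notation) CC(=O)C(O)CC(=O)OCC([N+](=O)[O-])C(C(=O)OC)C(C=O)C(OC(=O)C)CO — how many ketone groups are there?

Taking each segment in turn:
  CO: –C(=O)– with carbon on both sides → ketone.
  CH(OH): –OH on an sp³ carbon → alcohol (secondary).
  CH2COOCH2: –C(=O)–O–C with C on the carbonyl side → ester.
  CH(NO2): –NO2 on an sp³ carbon → nitro (the N=O is not a carbonyl).
  CH(COOCH3): pendant –COOCH3: carbonyl C bonded to C and –OCH3 → ester.
  CH(CHO): pendant –CHO: carbonyl C bonded to C and H → aldehyde.
  CH(OCOCH3): pendant –OC(=O)CH3: an acyloxy group → ester.
  CH2OH: –OH on an sp³ carbon → alcohol.
Ketone appears at: CO → 1.

1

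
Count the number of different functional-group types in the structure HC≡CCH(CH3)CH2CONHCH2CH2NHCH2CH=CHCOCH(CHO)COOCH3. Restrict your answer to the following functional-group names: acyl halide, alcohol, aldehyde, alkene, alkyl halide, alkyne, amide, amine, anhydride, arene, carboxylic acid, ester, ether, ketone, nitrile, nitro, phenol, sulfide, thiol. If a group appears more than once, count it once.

C≡C triple bond → alkyne.
–C(=O)–N– linkage → amide (the N is not an amine).
C–N–C with sp³ carbons and no adjacent C=O → amine (secondary).
C=C double bond → alkene.
–C(=O)– with carbon on both sides → ketone.
pendant –CHO: carbonyl C bonded to C and H → aldehyde.
–C(=O)OCH3: carbonyl C bonded to C and to –OCH3 → ester (not ketone + ether).
Distinct types present: aldehyde, alkene, alkyne, amide, amine, ester, ketone.

7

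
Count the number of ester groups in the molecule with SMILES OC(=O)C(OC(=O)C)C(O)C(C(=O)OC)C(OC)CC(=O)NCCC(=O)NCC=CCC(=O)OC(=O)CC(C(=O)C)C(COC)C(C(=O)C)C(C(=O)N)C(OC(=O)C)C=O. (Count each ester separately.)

3

Reading the structure from left to right:
  HOOC: –COOH: carbonyl C bonded to –OH and C → carboxylic acid (the –OH is not a separate alcohol).
  CH(OCOCH3): pendant –OC(=O)CH3: an acyloxy group → ester.
  CH(OH): –OH on an sp³ carbon → alcohol (secondary).
  CH(COOCH3): pendant –COOCH3: carbonyl C bonded to C and –OCH3 → ester.
  CH(OCH3): pendant –OCH3: C–O–C with sp³ C, no adjacent C=O → ether.
  CH2CONHCH2: –C(=O)–N– linkage → amide (the N is not an amine).
  CH2CONHCH2: –C(=O)–N– linkage → amide (the N is not an amine).
  CH=CH: C=C double bond → alkene.
  CH2CO-O-COCH2: two acyl groups sharing one oxygen, –C(=O)–O–C(=O)– → anhydride.
  CH(COCH3): pendant –COCH3: carbonyl C bonded to two carbons → ketone.
  CH(CH2OCH3): pendant –CH2OCH3: C–O–C linkage → ether.
  CH(COCH3): pendant –COCH3: carbonyl C bonded to two carbons → ketone.
  CH(CONH2): pendant –CONH2: carbonyl C bonded to C and N → amide.
  CH(OCOCH3): pendant –OC(=O)CH3: an acyloxy group → ester.
  CHO: terminal –CHO: carbonyl C bonded to H and C → aldehyde.
Ester appears at: CH(OCOCH3), CH(COOCH3), CH(OCOCH3) → 3.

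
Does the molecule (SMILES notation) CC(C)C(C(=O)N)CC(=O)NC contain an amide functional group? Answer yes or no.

yes

Taking each segment in turn:
  CH(CONH2): pendant –CONH2: carbonyl C bonded to C and N → amide.
  CONHCH3: –C(=O)NHCH3: carbonyl C bonded to C and to N → amide (the N is not an amine).
The CH(CONH2) segment supplies the amide: pendant –CONH2: carbonyl C bonded to C and N → amide.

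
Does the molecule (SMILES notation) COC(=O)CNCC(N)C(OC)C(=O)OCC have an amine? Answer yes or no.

CH3O–C(=O)–: carbonyl C bonded to C and to –OCH3 → ester (not ketone + ether).
C–N–C with sp³ carbons and no adjacent C=O → amine (secondary).
–NH2 on an sp³ carbon with no adjacent C=O → amine.
pendant –OCH3: C–O–C with sp³ C, no adjacent C=O → ether.
–C(=O)OCH2CH3: carbonyl C bonded to C and to –OEt → ester.
The CH2NHCH2 segment supplies the amine: C–N–C with sp³ carbons and no adjacent C=O → amine (secondary).

yes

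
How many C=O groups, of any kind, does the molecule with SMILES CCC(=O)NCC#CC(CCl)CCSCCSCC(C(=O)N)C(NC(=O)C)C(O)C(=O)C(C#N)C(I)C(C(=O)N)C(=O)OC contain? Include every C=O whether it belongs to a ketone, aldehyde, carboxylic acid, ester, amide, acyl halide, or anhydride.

6

CH2CONHCH2: amide, 1 C=O (running total 1).
CH(CONH2): amide, 1 C=O (running total 2).
CH(NHCOCH3): amide, 1 C=O (running total 3).
CO: ketone, 1 C=O (running total 4).
CH(CONH2): amide, 1 C=O (running total 5).
COOCH3: ester, 1 C=O (running total 6).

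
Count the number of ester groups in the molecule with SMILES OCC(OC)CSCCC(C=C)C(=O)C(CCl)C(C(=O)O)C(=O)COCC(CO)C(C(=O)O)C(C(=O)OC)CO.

1

HO– on an sp³ carbon → alcohol.
pendant –OCH3: C–O–C with sp³ C, no adjacent C=O → ether.
C–S–C linkage → sulfide (thioether).
pendant –CH=CH2: C=C double bond → alkene.
–C(=O)– with carbon on both sides → ketone.
pendant –CH2X: halogen on sp³ carbon → alkyl halide.
pendant –COOH: carbonyl C bonded to C and –OH → carboxylic acid.
–C(=O)– with carbon on both sides → ketone.
C–O–C with sp³ carbons on both sides and no adjacent C=O → ether.
pendant –CH2OH on an sp³ backbone C → alcohol.
pendant –COOH: carbonyl C bonded to C and –OH → carboxylic acid.
pendant –COOCH3: carbonyl C bonded to C and –OCH3 → ester.
–OH on an sp³ carbon → alcohol.
Ester appears at: CH(COOCH3) → 1.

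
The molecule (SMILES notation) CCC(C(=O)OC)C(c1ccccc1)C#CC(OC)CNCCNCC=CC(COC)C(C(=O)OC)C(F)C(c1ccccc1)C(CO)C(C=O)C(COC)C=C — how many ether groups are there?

pendant –COOCH3: carbonyl C bonded to C and –OCH3 → ester.
pendant –C6H5: benzene ring → arene.
C≡C triple bond → alkyne.
pendant –OCH3: C–O–C with sp³ C, no adjacent C=O → ether.
C–N–C with sp³ carbons and no adjacent C=O → amine (secondary).
C–N–C with sp³ carbons and no adjacent C=O → amine (secondary).
C=C double bond → alkene.
pendant –CH2OCH3: C–O–C linkage → ether.
pendant –COOCH3: carbonyl C bonded to C and –OCH3 → ester.
halogen on an sp³ carbon → alkyl halide.
pendant –C6H5: benzene ring → arene.
pendant –CH2OH on an sp³ backbone C → alcohol.
pendant –CHO: carbonyl C bonded to C and H → aldehyde.
pendant –CH2OCH3: C–O–C linkage → ether.
C=C double bond → alkene.
Ether appears at: CH(OCH3), CH(CH2OCH3), CH(CH2OCH3) → 3.

3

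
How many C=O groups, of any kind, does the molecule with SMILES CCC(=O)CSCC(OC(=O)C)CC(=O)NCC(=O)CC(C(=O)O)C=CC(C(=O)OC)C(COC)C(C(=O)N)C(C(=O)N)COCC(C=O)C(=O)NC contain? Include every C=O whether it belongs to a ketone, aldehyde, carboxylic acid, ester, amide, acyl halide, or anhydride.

CO: ketone, 1 C=O (running total 1).
CH(OCOCH3): ester, 1 C=O (running total 2).
CH2CONHCH2: amide, 1 C=O (running total 3).
CO: ketone, 1 C=O (running total 4).
CH(COOH): carboxylic acid, 1 C=O (running total 5).
CH(COOCH3): ester, 1 C=O (running total 6).
CH(CONH2): amide, 1 C=O (running total 7).
CH(CONH2): amide, 1 C=O (running total 8).
CH(CHO): aldehyde, 1 C=O (running total 9).
CONHCH3: amide, 1 C=O (running total 10).

10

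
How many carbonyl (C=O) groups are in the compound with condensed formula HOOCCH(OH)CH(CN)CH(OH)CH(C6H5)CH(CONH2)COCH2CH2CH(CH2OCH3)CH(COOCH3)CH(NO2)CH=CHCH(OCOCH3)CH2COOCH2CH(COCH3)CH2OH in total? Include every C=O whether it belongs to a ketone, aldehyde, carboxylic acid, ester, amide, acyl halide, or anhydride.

7

HOOC: carboxylic acid, 1 C=O (running total 1).
CH(CONH2): amide, 1 C=O (running total 2).
CO: ketone, 1 C=O (running total 3).
CH(COOCH3): ester, 1 C=O (running total 4).
CH(OCOCH3): ester, 1 C=O (running total 5).
CH2COOCH2: ester, 1 C=O (running total 6).
CH(COCH3): ketone, 1 C=O (running total 7).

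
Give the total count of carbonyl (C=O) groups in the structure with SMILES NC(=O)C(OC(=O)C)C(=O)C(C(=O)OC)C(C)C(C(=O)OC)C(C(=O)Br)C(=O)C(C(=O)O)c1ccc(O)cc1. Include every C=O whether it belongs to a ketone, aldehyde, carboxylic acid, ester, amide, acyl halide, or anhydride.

8

H2NCO: amide, 1 C=O (running total 1).
CH(OCOCH3): ester, 1 C=O (running total 2).
CO: ketone, 1 C=O (running total 3).
CH(COOCH3): ester, 1 C=O (running total 4).
CH(COOCH3): ester, 1 C=O (running total 5).
CH(COBr): acyl halide, 1 C=O (running total 6).
CO: ketone, 1 C=O (running total 7).
CH(COOH): carboxylic acid, 1 C=O (running total 8).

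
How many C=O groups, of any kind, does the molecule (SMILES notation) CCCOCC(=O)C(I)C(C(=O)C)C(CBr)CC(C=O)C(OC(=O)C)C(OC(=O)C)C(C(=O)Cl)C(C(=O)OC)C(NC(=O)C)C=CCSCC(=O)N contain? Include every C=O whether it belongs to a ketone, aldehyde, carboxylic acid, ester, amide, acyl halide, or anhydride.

CO: ketone, 1 C=O (running total 1).
CH(COCH3): ketone, 1 C=O (running total 2).
CH(CHO): aldehyde, 1 C=O (running total 3).
CH(OCOCH3): ester, 1 C=O (running total 4).
CH(OCOCH3): ester, 1 C=O (running total 5).
CH(COCl): acyl halide, 1 C=O (running total 6).
CH(COOCH3): ester, 1 C=O (running total 7).
CH(NHCOCH3): amide, 1 C=O (running total 8).
CONH2: amide, 1 C=O (running total 9).

9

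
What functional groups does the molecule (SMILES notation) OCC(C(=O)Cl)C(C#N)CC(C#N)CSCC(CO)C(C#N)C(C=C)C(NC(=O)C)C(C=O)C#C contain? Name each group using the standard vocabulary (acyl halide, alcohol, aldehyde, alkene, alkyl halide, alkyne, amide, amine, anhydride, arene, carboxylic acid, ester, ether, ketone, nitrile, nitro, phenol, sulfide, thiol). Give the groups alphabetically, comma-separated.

HO– on an sp³ carbon → alcohol.
pendant –C(=O)X: carbonyl C bonded to C and halogen → acyl halide.
pendant –C≡N: nitrile.
pendant –C≡N: nitrile.
C–S–C linkage → sulfide (thioether).
pendant –CH2OH on an sp³ backbone C → alcohol.
pendant –C≡N: nitrile.
pendant –CH=CH2: C=C double bond → alkene.
pendant –NHC(=O)CH3: N bonded to a carbonyl → amide (not amine).
pendant –CHO: carbonyl C bonded to C and H → aldehyde.
C≡C triple bond → alkyne.

acyl halide, alcohol, aldehyde, alkene, alkyne, amide, nitrile, sulfide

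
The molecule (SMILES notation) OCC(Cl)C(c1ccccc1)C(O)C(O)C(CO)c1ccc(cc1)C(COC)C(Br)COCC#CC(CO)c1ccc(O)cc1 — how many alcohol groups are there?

Working along the chain:
  HOCH2: HO– on an sp³ carbon → alcohol.
  CH(Cl): halogen on an sp³ carbon → alkyl halide.
  CH(C6H5): pendant –C6H5: benzene ring → arene.
  CH(OH): –OH on an sp³ carbon → alcohol (secondary).
  CH(OH): –OH on an sp³ carbon → alcohol (secondary).
  CH(CH2OH): pendant –CH2OH on an sp³ backbone C → alcohol.
  C6H4: para-disubstituted benzene ring → arene.
  CH(CH2OCH3): pendant –CH2OCH3: C–O–C linkage → ether.
  CH(Br): halogen on an sp³ carbon → alkyl halide.
  CH2OCH2: C–O–C with sp³ carbons on both sides and no adjacent C=O → ether.
  C≡C: C≡C triple bond → alkyne.
  CH(CH2OH): pendant –CH2OH on an sp³ backbone C → alcohol.
  C6H4OH: –OH attached directly to an aromatic ring → phenol (not alcohol); the ring itself is an arene.
Alcohol appears at: HOCH2, CH(OH), CH(OH), CH(CH2OH), CH(CH2OH) → 5.

5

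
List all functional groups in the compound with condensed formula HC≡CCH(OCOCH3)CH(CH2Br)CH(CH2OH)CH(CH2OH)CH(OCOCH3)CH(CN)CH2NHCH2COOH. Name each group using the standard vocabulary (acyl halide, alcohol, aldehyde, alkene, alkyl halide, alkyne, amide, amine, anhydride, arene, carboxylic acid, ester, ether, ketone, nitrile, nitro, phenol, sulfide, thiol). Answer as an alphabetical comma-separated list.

alcohol, alkyl halide, alkyne, amine, carboxylic acid, ester, nitrile

Taking each segment in turn:
  HC≡C: C≡C triple bond → alkyne.
  CH(OCOCH3): pendant –OC(=O)CH3: an acyloxy group → ester.
  CH(CH2Br): pendant –CH2X: halogen on sp³ carbon → alkyl halide.
  CH(CH2OH): pendant –CH2OH on an sp³ backbone C → alcohol.
  CH(CH2OH): pendant –CH2OH on an sp³ backbone C → alcohol.
  CH(OCOCH3): pendant –OC(=O)CH3: an acyloxy group → ester.
  CH(CN): pendant –C≡N: nitrile.
  CH2NHCH2: C–N–C with sp³ carbons and no adjacent C=O → amine (secondary).
  COOH: –COOH: carbonyl C bonded to –OH and C → carboxylic acid (the –OH is not a separate alcohol).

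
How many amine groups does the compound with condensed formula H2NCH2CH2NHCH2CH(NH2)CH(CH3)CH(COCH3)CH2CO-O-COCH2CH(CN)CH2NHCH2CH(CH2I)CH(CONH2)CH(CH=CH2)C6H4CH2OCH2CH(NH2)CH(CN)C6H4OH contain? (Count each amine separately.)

–NH2 on an sp³ carbon with no adjacent C=O → amine.
C–N–C with sp³ carbons and no adjacent C=O → amine (secondary).
–NH2 on an sp³ carbon with no adjacent C=O → amine.
pendant –COCH3: carbonyl C bonded to two carbons → ketone.
two acyl groups sharing one oxygen, –C(=O)–O–C(=O)– → anhydride.
pendant –C≡N: nitrile.
C–N–C with sp³ carbons and no adjacent C=O → amine (secondary).
pendant –CH2X: halogen on sp³ carbon → alkyl halide.
pendant –CONH2: carbonyl C bonded to C and N → amide.
pendant –CH=CH2: C=C double bond → alkene.
para-disubstituted benzene ring → arene.
C–O–C with sp³ carbons on both sides and no adjacent C=O → ether.
–NH2 on an sp³ carbon with no adjacent C=O → amine.
pendant –C≡N: nitrile.
–OH attached directly to an aromatic ring → phenol (not alcohol); the ring itself is an arene.
Amine appears at: H2NCH2, CH2NHCH2, CH(NH2), CH2NHCH2, CH(NH2) → 5.

5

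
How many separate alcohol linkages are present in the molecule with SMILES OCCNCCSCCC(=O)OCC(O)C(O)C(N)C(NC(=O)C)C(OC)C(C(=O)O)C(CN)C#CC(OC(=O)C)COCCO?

4

HO– on an sp³ carbon → alcohol.
C–N–C with sp³ carbons and no adjacent C=O → amine (secondary).
C–S–C linkage → sulfide (thioether).
–C(=O)–O–C with C on the carbonyl side → ester.
–OH on an sp³ carbon → alcohol (secondary).
–OH on an sp³ carbon → alcohol (secondary).
–NH2 on an sp³ carbon with no adjacent C=O → amine.
pendant –NHC(=O)CH3: N bonded to a carbonyl → amide (not amine).
pendant –OCH3: C–O–C with sp³ C, no adjacent C=O → ether.
pendant –COOH: carbonyl C bonded to C and –OH → carboxylic acid.
pendant –CH2NH2: N on sp³ C, no adjacent C=O → amine.
C≡C triple bond → alkyne.
pendant –OC(=O)CH3: an acyloxy group → ester.
C–O–C with sp³ carbons on both sides and no adjacent C=O → ether.
–OH on an sp³ carbon → alcohol.
Alcohol appears at: HOCH2, CH(OH), CH(OH), CH2OH → 4.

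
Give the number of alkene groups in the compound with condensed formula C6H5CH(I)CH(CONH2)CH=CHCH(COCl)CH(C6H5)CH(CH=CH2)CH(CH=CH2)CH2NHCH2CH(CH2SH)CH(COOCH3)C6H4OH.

Reading the structure from left to right:
  C6H5: C6H5– phenyl ring → arene.
  CH(I): halogen on an sp³ carbon → alkyl halide.
  CH(CONH2): pendant –CONH2: carbonyl C bonded to C and N → amide.
  CH=CH: C=C double bond → alkene.
  CH(COCl): pendant –C(=O)X: carbonyl C bonded to C and halogen → acyl halide.
  CH(C6H5): pendant –C6H5: benzene ring → arene.
  CH(CH=CH2): pendant –CH=CH2: C=C double bond → alkene.
  CH(CH=CH2): pendant –CH=CH2: C=C double bond → alkene.
  CH2NHCH2: C–N–C with sp³ carbons and no adjacent C=O → amine (secondary).
  CH(CH2SH): pendant –CH2SH → thiol.
  CH(COOCH3): pendant –COOCH3: carbonyl C bonded to C and –OCH3 → ester.
  C6H4OH: –OH attached directly to an aromatic ring → phenol (not alcohol); the ring itself is an arene.
Alkene appears at: CH=CH, CH(CH=CH2), CH(CH=CH2) → 3.

3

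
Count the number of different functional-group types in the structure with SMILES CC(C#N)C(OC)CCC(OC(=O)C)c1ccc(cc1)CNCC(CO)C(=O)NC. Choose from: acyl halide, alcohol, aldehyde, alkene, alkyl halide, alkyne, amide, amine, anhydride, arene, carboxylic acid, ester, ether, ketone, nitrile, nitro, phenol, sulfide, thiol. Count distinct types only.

7

Working along the chain:
  CH(CN): pendant –C≡N: nitrile.
  CH(OCH3): pendant –OCH3: C–O–C with sp³ C, no adjacent C=O → ether.
  CH(OCOCH3): pendant –OC(=O)CH3: an acyloxy group → ester.
  C6H4: para-disubstituted benzene ring → arene.
  CH2NHCH2: C–N–C with sp³ carbons and no adjacent C=O → amine (secondary).
  CH(CH2OH): pendant –CH2OH on an sp³ backbone C → alcohol.
  CONHCH3: –C(=O)NHCH3: carbonyl C bonded to C and to N → amide (the N is not an amine).
Distinct types present: alcohol, amide, amine, arene, ester, ether, nitrile.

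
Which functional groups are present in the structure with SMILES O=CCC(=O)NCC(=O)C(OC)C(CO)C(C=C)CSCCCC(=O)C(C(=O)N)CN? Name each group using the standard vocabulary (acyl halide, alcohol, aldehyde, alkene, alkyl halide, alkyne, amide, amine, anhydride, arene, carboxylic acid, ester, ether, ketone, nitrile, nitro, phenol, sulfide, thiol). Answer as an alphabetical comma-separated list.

terminal –CHO: carbonyl C bonded to H and C → aldehyde.
–C(=O)–N– linkage → amide (the N is not an amine).
–C(=O)– with carbon on both sides → ketone.
pendant –OCH3: C–O–C with sp³ C, no adjacent C=O → ether.
pendant –CH2OH on an sp³ backbone C → alcohol.
pendant –CH=CH2: C=C double bond → alkene.
C–S–C linkage → sulfide (thioether).
–C(=O)– with carbon on both sides → ketone.
pendant –CONH2: carbonyl C bonded to C and N → amide.
–NH2 on an sp³ carbon with no adjacent C=O → amine.

alcohol, aldehyde, alkene, amide, amine, ether, ketone, sulfide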